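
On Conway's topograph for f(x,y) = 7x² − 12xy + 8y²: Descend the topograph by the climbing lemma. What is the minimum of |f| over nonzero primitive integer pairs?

translate: b→2 (≡-12 mod 14), so (7,-12,8)→(7,2,3)
flip: (7,2,3)→(3,-2,7)
reduced (well bottom): (3,-2,7) with a≤c, −a<b≤a
well minimum = a = 3

3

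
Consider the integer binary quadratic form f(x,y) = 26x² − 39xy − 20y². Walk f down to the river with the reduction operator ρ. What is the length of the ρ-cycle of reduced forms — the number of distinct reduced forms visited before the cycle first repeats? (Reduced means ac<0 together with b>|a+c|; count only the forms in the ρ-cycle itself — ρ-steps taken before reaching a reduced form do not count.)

D = 3601, ⌊√D⌋ = 60
descent: ρ → (-20,39,26)  [lands on river]
river: ρ → (26,13,-33)
river: ρ → (-33,53,6)
river: ρ → (6,55,-24)
river: ρ → (-24,41,20)
river: ρ → (20,39,-26)
river: ρ → (-26,13,33)
river: ρ → (33,53,-6)
river: ρ → (-6,55,24)
river: ρ → (24,41,-20)
ρ-cycle length = 10 (tail of 1 descent step not counted)

10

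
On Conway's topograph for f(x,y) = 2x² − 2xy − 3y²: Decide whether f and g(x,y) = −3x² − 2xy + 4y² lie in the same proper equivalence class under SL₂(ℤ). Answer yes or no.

D₁ = 28, D₂ = 52
discriminants differ ⇒ not SL₂(ℤ)-equivalent

no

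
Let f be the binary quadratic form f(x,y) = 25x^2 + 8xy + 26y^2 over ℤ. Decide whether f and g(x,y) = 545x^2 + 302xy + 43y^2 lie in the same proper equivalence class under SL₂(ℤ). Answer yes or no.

D₁ = -2536, D₂ = -2536
f: reduced (well bottom): (25,8,26) with a≤c, −a<b≤a
g: flip: (545,302,43)→(43,-302,545)
g: translate: b→42 (≡-302 mod 86), so (43,-302,545)→(43,42,25)
g: flip: (43,42,25)→(25,-42,43)
g: translate: b→8 (≡-42 mod 50), so (25,-42,43)→(25,8,26)
g: reduced (well bottom): (25,8,26) with a≤c, −a<b≤a
reduced forms (25, 8, 26) vs (25, 8, 26) ⇒ equivalent

yes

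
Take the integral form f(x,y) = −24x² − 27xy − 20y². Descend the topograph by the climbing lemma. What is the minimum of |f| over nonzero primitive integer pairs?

translate: b→-21 (≡27 mod 48), so (24,27,20)→(24,-21,17)
flip: (24,-21,17)→(17,21,24)
translate: b→-13 (≡21 mod 34), so (17,21,24)→(17,-13,20)
reduced (well bottom): (17,-13,20) with a≤c, −a<b≤a
well minimum |f| = |-17| = 17 (negative-definite)

17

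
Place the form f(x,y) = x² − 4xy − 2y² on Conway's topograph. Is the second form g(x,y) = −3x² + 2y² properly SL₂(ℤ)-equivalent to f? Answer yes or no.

D₁ = 24, D₂ = 24
river cycle of f (length 2): (-2, 4, 1), (1, 4, -2)
river cycle of g (length 2): (2, 4, -1), (-1, 4, 2)
cycles differ ⇒ inequivalent

no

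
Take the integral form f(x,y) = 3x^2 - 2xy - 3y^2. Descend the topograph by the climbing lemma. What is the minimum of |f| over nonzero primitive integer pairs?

descent: ρ → (-3,2,3)  [lands on river]
river: ρ → (3,4,-2)
river: ρ → (-2,4,3)
river: ρ → (3,2,-3)
river: ρ → (-3,4,2)
river: ρ → (2,4,-3)
closes: descent 1, river 6
min |a| on river = 2

2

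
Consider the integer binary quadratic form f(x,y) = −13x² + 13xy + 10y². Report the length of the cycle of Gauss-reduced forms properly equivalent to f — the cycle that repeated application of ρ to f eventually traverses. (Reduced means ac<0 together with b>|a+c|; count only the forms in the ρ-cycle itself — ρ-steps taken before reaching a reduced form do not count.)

D = 689, ⌊√D⌋ = 26
river: ρ → (10,7,-16)
river: ρ → (-16,25,1)
river: ρ → (1,25,-16)
river: ρ → (-16,7,10)
river: ρ → (10,13,-13)
river: ρ → (-13,13,10)
ρ-cycle length = 6 (tail of 0 descent steps not counted)

6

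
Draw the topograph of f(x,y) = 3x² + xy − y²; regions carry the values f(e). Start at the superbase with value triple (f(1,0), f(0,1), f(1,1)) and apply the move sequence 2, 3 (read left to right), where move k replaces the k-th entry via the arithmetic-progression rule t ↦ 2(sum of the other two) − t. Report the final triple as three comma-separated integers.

start (3,-1,3) = (f(1,0),f(0,1),f(1,1))
replace slot 2: 2·(3+3) − (-1) = 13 → (3,13,3)
replace slot 3: 2·(3+13) − 3 = 29 → (3,13,29)

3,13,29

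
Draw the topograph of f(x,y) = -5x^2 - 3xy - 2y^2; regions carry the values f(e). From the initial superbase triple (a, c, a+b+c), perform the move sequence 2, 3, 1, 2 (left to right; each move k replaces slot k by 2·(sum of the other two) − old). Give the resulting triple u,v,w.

start (-5,-2,-10) = (f(1,0),f(0,1),f(1,1))
replace slot 2: 2·((-5)+(-10)) − (-2) = -28 → (-5,-28,-10)
replace slot 3: 2·((-5)+(-28)) − (-10) = -56 → (-5,-28,-56)
replace slot 1: 2·((-28)+(-56)) − (-5) = -163 → (-163,-28,-56)
replace slot 2: 2·((-163)+(-56)) − (-28) = -410 → (-163,-410,-56)

-163,-410,-56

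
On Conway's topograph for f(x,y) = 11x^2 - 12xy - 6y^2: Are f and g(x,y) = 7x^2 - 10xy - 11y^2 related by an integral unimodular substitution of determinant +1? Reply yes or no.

D₁ = 408, D₂ = 408
river cycle of f (length 6): (-6, 12, 11), (11, 10, -7), (-7, 18, 3), (3, 18, -7), (-7, 10, 11), (11, 12, -6)
river cycle of g (length 6): (-11, 10, 7), (7, 18, -3), (-3, 18, 7), (7, 10, -11), (-11, 12, 6), (6, 12, -11)
cycles differ ⇒ inequivalent

no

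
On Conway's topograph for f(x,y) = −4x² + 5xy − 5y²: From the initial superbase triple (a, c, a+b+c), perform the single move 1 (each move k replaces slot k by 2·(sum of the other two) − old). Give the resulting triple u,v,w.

start (-4,-5,-4) = (f(1,0),f(0,1),f(1,1))
replace slot 1: 2·((-5)+(-4)) − (-4) = -14 → (-14,-5,-4)

-14,-5,-4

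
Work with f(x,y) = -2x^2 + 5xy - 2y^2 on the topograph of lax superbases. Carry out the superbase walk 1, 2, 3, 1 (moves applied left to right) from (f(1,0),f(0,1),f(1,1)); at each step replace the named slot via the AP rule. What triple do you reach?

start (-2,-2,1) = (f(1,0),f(0,1),f(1,1))
replace slot 1: 2·((-2)+1) − (-2) = 0 → (0,-2,1)
replace slot 2: 2·(0+1) − (-2) = 4 → (0,4,1)
replace slot 3: 2·(0+4) − 1 = 7 → (0,4,7)
replace slot 1: 2·(4+7) − 0 = 22 → (22,4,7)

22,4,7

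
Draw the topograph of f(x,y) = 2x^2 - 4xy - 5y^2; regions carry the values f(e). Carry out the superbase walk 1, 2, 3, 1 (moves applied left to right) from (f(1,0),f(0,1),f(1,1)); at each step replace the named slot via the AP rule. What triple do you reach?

start (2,-5,-7) = (f(1,0),f(0,1),f(1,1))
replace slot 1: 2·((-5)+(-7)) − 2 = -26 → (-26,-5,-7)
replace slot 2: 2·((-26)+(-7)) − (-5) = -61 → (-26,-61,-7)
replace slot 3: 2·((-26)+(-61)) − (-7) = -167 → (-26,-61,-167)
replace slot 1: 2·((-61)+(-167)) − (-26) = -430 → (-430,-61,-167)

-430,-61,-167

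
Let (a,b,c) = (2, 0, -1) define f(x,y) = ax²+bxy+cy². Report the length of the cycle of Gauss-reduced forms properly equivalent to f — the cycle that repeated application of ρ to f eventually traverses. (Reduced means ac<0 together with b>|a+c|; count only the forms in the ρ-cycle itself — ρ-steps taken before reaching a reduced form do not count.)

D = 8, ⌊√D⌋ = 2
descent: ρ → (-1,2,1)  [lands on river]
river: ρ → (1,2,-1)
ρ-cycle length = 2 (tail of 1 descent step not counted)

2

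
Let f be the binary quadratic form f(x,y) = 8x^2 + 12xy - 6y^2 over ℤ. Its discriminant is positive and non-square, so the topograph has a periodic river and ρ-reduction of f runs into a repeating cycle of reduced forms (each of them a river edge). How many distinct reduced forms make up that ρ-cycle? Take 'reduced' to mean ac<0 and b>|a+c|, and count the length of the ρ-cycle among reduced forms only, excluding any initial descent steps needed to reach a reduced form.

D = 336, ⌊√D⌋ = 18
river: ρ → (-6,12,8)
river: ρ → (8,4,-10)
river: ρ → (-10,16,2)
river: ρ → (2,16,-10)
river: ρ → (-10,4,8)
river: ρ → (8,12,-6)
ρ-cycle length = 6 (tail of 0 descent steps not counted)

6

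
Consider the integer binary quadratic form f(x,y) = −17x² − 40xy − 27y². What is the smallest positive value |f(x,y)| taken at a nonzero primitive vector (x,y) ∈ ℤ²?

translate: b→6 (≡40 mod 34), so (17,40,27)→(17,6,4)
flip: (17,6,4)→(4,-6,17)
translate: b→2 (≡-6 mod 8), so (4,-6,17)→(4,2,15)
reduced (well bottom): (4,2,15) with a≤c, −a<b≤a
well minimum |f| = |-4| = 4 (negative-definite)

4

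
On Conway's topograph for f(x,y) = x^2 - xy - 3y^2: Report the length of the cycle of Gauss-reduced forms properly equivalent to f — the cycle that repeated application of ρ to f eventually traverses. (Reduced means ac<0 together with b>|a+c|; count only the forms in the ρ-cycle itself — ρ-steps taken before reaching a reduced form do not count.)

D = 13, ⌊√D⌋ = 3
descent: ρ → (-3,1,1)
descent: ρ → (1,3,-1)  [lands on river]
river: ρ → (-1,3,1)
ρ-cycle length = 2 (tail of 2 descent steps not counted)

2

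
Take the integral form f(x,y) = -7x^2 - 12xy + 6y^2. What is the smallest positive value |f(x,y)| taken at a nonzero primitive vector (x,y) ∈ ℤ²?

descent: ρ → (6,12,-7)  [lands on river]
river: ρ → (-7,16,2)
river: ρ → (2,16,-7)
river: ρ → (-7,12,6)
closes: descent 1, river 4
min |a| on river = 2

2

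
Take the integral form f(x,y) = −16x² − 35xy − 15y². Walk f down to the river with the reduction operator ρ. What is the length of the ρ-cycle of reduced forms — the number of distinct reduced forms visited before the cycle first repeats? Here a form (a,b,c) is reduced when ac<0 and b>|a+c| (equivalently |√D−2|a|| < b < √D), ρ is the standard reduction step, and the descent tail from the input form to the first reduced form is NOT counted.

D = 265, ⌊√D⌋ = 16
descent: ρ → (-15,5,4)
descent: ρ → (4,11,-9)  [lands on river]
river: ρ → (-9,7,6)
river: ρ → (6,5,-10)
river: ρ → (-10,15,1)
river: ρ → (1,15,-10)
river: ρ → (-10,5,6)
river: ρ → (6,7,-9)
river: ρ → (-9,11,4)
river: ρ → (4,13,-6)
river: ρ → (-6,11,6)
river: ρ → (6,13,-4)
river: ρ → (-4,11,9)
river: ρ → (9,7,-6)
river: ρ → (-6,5,10)
river: ρ → (10,15,-1)
river: ρ → (-1,15,10)
river: ρ → (10,5,-6)
river: ρ → (-6,7,9)
river: ρ → (9,11,-4)
river: ρ → (-4,13,6)
river: ρ → (6,11,-6)
river: ρ → (-6,13,4)
ρ-cycle length = 22 (tail of 2 descent steps not counted)

22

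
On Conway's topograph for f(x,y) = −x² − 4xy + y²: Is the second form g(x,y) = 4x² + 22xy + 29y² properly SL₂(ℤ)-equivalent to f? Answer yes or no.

D₁ = 20, D₂ = 20
river cycle of f (length 2): (1, 4, -1), (-1, 4, 1)
river cycle of g (length 2): (-1, 4, 1), (1, 4, -1)
cycles coincide ⇒ equivalent

yes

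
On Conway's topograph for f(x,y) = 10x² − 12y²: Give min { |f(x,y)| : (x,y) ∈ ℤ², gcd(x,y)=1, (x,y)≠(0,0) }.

descent: ρ → (-12,0,10)
descent: ρ → (10,20,-2)  [lands on river]
river: ρ → (-2,20,10)
closes: descent 2, river 2
min |a| on river = 2

2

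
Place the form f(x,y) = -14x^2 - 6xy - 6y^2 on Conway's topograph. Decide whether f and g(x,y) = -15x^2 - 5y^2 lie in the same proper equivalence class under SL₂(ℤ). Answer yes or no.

D₁ = -300, D₂ = -300
f is negative-definite; reduce −f:
−f: flip: (14,6,6)→(6,-6,14)
−f: translate: b→6 (≡-6 mod 12), so (6,-6,14)→(6,6,14)
−f: reduced (well bottom): (6,6,14) with a≤c, −a<b≤a
flip sign back: reduced form of f is (-6,-6,-14)
g is negative-definite; reduce −g:
−g: flip: (15,0,5)→(5,0,15)
−g: reduced (well bottom): (5,0,15) with a≤c, −a<b≤a
flip sign back: reduced form of g is (-5,0,-15)
reduced forms (-6, -6, -14) vs (-5, 0, -15) ⇒ inequivalent

no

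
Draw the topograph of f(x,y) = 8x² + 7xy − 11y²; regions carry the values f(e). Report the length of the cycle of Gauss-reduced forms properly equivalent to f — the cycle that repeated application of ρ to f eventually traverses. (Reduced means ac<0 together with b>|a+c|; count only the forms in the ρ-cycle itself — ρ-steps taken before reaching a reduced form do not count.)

D = 401, ⌊√D⌋ = 20
river: ρ → (-11,15,4)
river: ρ → (4,17,-7)
river: ρ → (-7,11,10)
river: ρ → (10,9,-8)
river: ρ → (-8,7,11)
river: ρ → (11,15,-4)
river: ρ → (-4,17,7)
river: ρ → (7,11,-10)
river: ρ → (-10,9,8)
river: ρ → (8,7,-11)
ρ-cycle length = 10 (tail of 0 descent steps not counted)

10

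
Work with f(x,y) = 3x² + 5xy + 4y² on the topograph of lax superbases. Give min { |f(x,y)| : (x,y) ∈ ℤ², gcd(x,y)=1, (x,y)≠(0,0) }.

translate: b→-1 (≡5 mod 6), so (3,5,4)→(3,-1,2)
flip: (3,-1,2)→(2,1,3)
reduced (well bottom): (2,1,3) with a≤c, −a<b≤a
well minimum = a = 2

2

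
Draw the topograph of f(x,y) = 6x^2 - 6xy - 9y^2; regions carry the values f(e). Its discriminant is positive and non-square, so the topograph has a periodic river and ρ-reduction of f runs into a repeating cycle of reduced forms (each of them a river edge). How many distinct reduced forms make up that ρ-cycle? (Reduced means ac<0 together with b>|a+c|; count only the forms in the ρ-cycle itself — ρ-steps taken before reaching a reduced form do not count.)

D = 252, ⌊√D⌋ = 15
descent: ρ → (-9,6,6)  [lands on river]
river: ρ → (6,6,-9)
river: ρ → (-9,12,3)
river: ρ → (3,12,-9)
ρ-cycle length = 4 (tail of 1 descent step not counted)

4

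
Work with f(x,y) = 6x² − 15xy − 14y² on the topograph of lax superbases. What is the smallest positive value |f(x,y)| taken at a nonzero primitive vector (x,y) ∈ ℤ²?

descent: ρ → (-14,15,6)  [lands on river]
river: ρ → (6,21,-5)
river: ρ → (-5,19,10)
river: ρ → (10,21,-3)
river: ρ → (-3,21,10)
river: ρ → (10,19,-5)
river: ρ → (-5,21,6)
river: ρ → (6,15,-14)
river: ρ → (-14,13,7)
river: ρ → (7,15,-12)
river: ρ → (-12,9,10)
river: ρ → (10,11,-11)
river: ρ → (-11,11,10)
river: ρ → (10,9,-12)
river: ρ → (-12,15,7)
river: ρ → (7,13,-14)
closes: descent 1, river 16
min |a| on river = 3

3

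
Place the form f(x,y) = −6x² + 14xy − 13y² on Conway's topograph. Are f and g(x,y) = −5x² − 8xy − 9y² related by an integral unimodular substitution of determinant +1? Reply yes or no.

D₁ = -116, D₂ = -116
f is negative-definite; reduce −f:
−f: translate: b→-2 (≡-14 mod 12), so (6,-14,13)→(6,-2,5)
−f: flip: (6,-2,5)→(5,2,6)
−f: reduced (well bottom): (5,2,6) with a≤c, −a<b≤a
flip sign back: reduced form of f is (-5,-2,-6)
g is negative-definite; reduce −g:
−g: translate: b→-2 (≡8 mod 10), so (5,8,9)→(5,-2,6)
−g: reduced (well bottom): (5,-2,6) with a≤c, −a<b≤a
flip sign back: reduced form of g is (-5,2,-6)
reduced forms (-5, -2, -6) vs (-5, 2, -6) ⇒ inequivalent

no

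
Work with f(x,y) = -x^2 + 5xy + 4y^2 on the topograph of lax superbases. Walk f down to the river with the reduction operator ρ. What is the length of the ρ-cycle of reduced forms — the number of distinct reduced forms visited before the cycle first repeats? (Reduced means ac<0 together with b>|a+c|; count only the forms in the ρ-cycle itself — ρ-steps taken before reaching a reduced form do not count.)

D = 41, ⌊√D⌋ = 6
river: ρ → (4,3,-2)
river: ρ → (-2,5,2)
river: ρ → (2,3,-4)
river: ρ → (-4,5,1)
river: ρ → (1,5,-4)
river: ρ → (-4,3,2)
river: ρ → (2,5,-2)
river: ρ → (-2,3,4)
river: ρ → (4,5,-1)
river: ρ → (-1,5,4)
ρ-cycle length = 10 (tail of 0 descent steps not counted)

10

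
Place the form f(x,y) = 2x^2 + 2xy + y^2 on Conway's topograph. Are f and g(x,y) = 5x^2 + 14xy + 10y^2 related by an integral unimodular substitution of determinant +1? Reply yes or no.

D₁ = -4, D₂ = -4
f: flip: (2,2,1)→(1,-2,2)
f: translate: b→0 (≡-2 mod 2), so (1,-2,2)→(1,0,1)
f: reduced (well bottom): (1,0,1) with a≤c, −a<b≤a
g: translate: b→4 (≡14 mod 10), so (5,14,10)→(5,4,1)
g: flip: (5,4,1)→(1,-4,5)
g: translate: b→0 (≡-4 mod 2), so (1,-4,5)→(1,0,1)
g: reduced (well bottom): (1,0,1) with a≤c, −a<b≤a
reduced forms (1, 0, 1) vs (1, 0, 1) ⇒ equivalent

yes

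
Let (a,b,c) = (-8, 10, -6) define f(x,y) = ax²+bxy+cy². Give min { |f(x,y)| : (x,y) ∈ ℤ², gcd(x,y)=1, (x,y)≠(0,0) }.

translate: b→6 (≡-10 mod 16), so (8,-10,6)→(8,6,4)
flip: (8,6,4)→(4,-6,8)
translate: b→2 (≡-6 mod 8), so (4,-6,8)→(4,2,6)
reduced (well bottom): (4,2,6) with a≤c, −a<b≤a
well minimum |f| = |-4| = 4 (negative-definite)

4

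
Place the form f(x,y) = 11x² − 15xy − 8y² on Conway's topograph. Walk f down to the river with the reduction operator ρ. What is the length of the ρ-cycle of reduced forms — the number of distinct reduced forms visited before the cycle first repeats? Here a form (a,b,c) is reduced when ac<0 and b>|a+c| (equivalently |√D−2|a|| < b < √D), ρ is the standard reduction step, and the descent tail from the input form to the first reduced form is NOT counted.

D = 577, ⌊√D⌋ = 24
descent: ρ → (-8,15,11)  [lands on river]
river: ρ → (11,7,-12)
river: ρ → (-12,17,6)
river: ρ → (6,19,-9)
river: ρ → (-9,17,8)
river: ρ → (8,15,-11)
river: ρ → (-11,7,12)
river: ρ → (12,17,-6)
river: ρ → (-6,19,9)
river: ρ → (9,17,-8)
ρ-cycle length = 10 (tail of 1 descent step not counted)

10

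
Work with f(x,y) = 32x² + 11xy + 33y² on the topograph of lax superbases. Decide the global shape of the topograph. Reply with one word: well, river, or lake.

D = b²−4ac = 11² − 4·32·33 = -4103
D < 0 ⇒ definite ⇒ every region one sign ⇒ single well

well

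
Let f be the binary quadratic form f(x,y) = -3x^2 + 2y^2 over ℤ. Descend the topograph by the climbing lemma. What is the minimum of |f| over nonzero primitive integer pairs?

descent: ρ → (2,4,-1)  [lands on river]
river: ρ → (-1,4,2)
closes: descent 1, river 2
min |a| on river = 1

1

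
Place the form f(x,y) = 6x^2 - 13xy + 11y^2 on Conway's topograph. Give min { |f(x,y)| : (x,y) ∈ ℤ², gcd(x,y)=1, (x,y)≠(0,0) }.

translate: b→-1 (≡-13 mod 12), so (6,-13,11)→(6,-1,4)
flip: (6,-1,4)→(4,1,6)
reduced (well bottom): (4,1,6) with a≤c, −a<b≤a
well minimum = a = 4

4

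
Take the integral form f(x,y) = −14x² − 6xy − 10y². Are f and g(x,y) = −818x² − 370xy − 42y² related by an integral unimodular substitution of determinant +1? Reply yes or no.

D₁ = -524, D₂ = -524
f is negative-definite; reduce −f:
−f: flip: (14,6,10)→(10,-6,14)
−f: reduced (well bottom): (10,-6,14) with a≤c, −a<b≤a
flip sign back: reduced form of f is (-10,6,-14)
g is negative-definite; reduce −g:
−g: flip: (818,370,42)→(42,-370,818)
−g: translate: b→-34 (≡-370 mod 84), so (42,-370,818)→(42,-34,10)
−g: flip: (42,-34,10)→(10,34,42)
−g: translate: b→-6 (≡34 mod 20), so (10,34,42)→(10,-6,14)
−g: reduced (well bottom): (10,-6,14) with a≤c, −a<b≤a
flip sign back: reduced form of g is (-10,6,-14)
reduced forms (-10, 6, -14) vs (-10, 6, -14) ⇒ equivalent

yes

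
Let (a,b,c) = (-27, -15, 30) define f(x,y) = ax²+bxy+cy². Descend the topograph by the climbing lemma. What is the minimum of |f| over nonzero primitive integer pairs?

descent: ρ → (30,15,-27)  [lands on river]
river: ρ → (-27,39,18)
river: ρ → (18,33,-33)
river: ρ → (-33,33,18)
river: ρ → (18,39,-27)
river: ρ → (-27,15,30)
river: ρ → (30,45,-12)
river: ρ → (-12,51,18)
river: ρ → (18,57,-3)
river: ρ → (-3,57,18)
river: ρ → (18,51,-12)
river: ρ → (-12,45,30)
closes: descent 1, river 12
min |a| on river = 3

3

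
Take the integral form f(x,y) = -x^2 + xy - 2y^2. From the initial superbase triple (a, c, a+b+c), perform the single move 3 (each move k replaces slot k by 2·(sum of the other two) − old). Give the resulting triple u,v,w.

start (-1,-2,-2) = (f(1,0),f(0,1),f(1,1))
replace slot 3: 2·((-1)+(-2)) − (-2) = -4 → (-1,-2,-4)

-1,-2,-4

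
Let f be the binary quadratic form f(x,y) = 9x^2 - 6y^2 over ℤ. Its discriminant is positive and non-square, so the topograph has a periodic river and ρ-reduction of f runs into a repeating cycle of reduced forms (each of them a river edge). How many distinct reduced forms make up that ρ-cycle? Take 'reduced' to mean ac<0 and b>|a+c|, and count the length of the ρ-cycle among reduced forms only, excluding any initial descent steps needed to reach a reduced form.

D = 216, ⌊√D⌋ = 14
descent: ρ → (-6,12,3)  [lands on river]
river: ρ → (3,12,-6)
ρ-cycle length = 2 (tail of 1 descent step not counted)

2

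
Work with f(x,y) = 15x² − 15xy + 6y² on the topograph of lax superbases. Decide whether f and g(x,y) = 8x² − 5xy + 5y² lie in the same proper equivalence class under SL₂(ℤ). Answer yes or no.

D₁ = -135, D₂ = -135
f: translate: b→15 (≡-15 mod 30), so (15,-15,6)→(15,15,6)
f: flip: (15,15,6)→(6,-15,15)
f: translate: b→-3 (≡-15 mod 12), so (6,-15,15)→(6,-3,6)
f: flip: (6,-3,6)→(6,3,6)
f: reduced (well bottom): (6,3,6) with a≤c, −a<b≤a
g: flip: (8,-5,5)→(5,5,8)
g: reduced (well bottom): (5,5,8) with a≤c, −a<b≤a
reduced forms (6, 3, 6) vs (5, 5, 8) ⇒ inequivalent

no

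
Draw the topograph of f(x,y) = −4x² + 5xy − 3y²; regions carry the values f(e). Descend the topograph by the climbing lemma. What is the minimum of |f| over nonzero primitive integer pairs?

translate: b→3 (≡-5 mod 8), so (4,-5,3)→(4,3,2)
flip: (4,3,2)→(2,-3,4)
translate: b→1 (≡-3 mod 4), so (2,-3,4)→(2,1,3)
reduced (well bottom): (2,1,3) with a≤c, −a<b≤a
well minimum |f| = |-2| = 2 (negative-definite)

2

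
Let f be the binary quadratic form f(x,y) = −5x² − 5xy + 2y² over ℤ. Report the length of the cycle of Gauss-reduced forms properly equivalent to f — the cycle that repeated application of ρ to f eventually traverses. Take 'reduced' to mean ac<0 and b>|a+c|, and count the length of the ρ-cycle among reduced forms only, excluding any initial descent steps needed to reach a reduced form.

D = 65, ⌊√D⌋ = 8
descent: ρ → (2,5,-5)  [lands on river]
river: ρ → (-5,5,2)
river: ρ → (2,7,-2)
river: ρ → (-2,5,5)
river: ρ → (5,5,-2)
river: ρ → (-2,7,2)
ρ-cycle length = 6 (tail of 1 descent step not counted)

6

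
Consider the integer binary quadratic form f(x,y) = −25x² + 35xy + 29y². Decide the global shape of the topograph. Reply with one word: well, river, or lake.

D = b²−4ac = 35² − 4·(-25)·29 = 4125
D > 0 non-square ⇒ indefinite ⇒ periodic river

river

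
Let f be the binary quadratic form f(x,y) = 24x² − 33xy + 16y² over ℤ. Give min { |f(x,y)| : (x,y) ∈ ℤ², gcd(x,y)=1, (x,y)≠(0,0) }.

translate: b→15 (≡-33 mod 48), so (24,-33,16)→(24,15,7)
flip: (24,15,7)→(7,-15,24)
translate: b→-1 (≡-15 mod 14), so (7,-15,24)→(7,-1,16)
reduced (well bottom): (7,-1,16) with a≤c, −a<b≤a
well minimum = a = 7

7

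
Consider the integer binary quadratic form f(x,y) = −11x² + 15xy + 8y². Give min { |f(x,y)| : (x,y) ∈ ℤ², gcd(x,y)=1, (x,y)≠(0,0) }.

river: ρ → (8,17,-9)
river: ρ → (-9,19,6)
river: ρ → (6,17,-12)
river: ρ → (-12,7,11)
river: ρ → (11,15,-8)
river: ρ → (-8,17,9)
river: ρ → (9,19,-6)
river: ρ → (-6,17,12)
river: ρ → (12,7,-11)
river: ρ → (-11,15,8)
closes: descent 0, river 10
min |a| on river = 6

6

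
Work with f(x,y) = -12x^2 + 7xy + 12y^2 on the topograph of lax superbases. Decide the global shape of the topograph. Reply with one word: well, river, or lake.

D = b²−4ac = 7² − 4·(-12)·12 = 625
D = 25² is a perfect square ⇒ form factors over ℤ ⇒ lakes

lake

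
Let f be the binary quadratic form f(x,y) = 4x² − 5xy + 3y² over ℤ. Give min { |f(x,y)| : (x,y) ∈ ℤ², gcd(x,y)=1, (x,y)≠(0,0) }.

translate: b→3 (≡-5 mod 8), so (4,-5,3)→(4,3,2)
flip: (4,3,2)→(2,-3,4)
translate: b→1 (≡-3 mod 4), so (2,-3,4)→(2,1,3)
reduced (well bottom): (2,1,3) with a≤c, −a<b≤a
well minimum = a = 2

2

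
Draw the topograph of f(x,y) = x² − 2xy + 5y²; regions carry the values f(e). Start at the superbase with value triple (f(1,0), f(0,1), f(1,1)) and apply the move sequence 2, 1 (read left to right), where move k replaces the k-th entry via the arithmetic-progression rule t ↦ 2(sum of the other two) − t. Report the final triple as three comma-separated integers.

start (1,5,4) = (f(1,0),f(0,1),f(1,1))
replace slot 2: 2·(1+4) − 5 = 5 → (1,5,4)
replace slot 1: 2·(5+4) − 1 = 17 → (17,5,4)

17,5,4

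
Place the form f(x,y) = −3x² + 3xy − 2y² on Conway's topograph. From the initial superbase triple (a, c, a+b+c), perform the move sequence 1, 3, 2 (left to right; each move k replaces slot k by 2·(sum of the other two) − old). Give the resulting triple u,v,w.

start (-3,-2,-2) = (f(1,0),f(0,1),f(1,1))
replace slot 1: 2·((-2)+(-2)) − (-3) = -5 → (-5,-2,-2)
replace slot 3: 2·((-5)+(-2)) − (-2) = -12 → (-5,-2,-12)
replace slot 2: 2·((-5)+(-12)) − (-2) = -32 → (-5,-32,-12)

-5,-32,-12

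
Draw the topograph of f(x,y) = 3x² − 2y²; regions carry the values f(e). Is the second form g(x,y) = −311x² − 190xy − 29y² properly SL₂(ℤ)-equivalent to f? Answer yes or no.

D₁ = 24, D₂ = 24
river cycle of f (length 2): (-2, 4, 1), (1, 4, -2)
river cycle of g (length 2): (-2, 4, 1), (1, 4, -2)
cycles coincide ⇒ equivalent

yes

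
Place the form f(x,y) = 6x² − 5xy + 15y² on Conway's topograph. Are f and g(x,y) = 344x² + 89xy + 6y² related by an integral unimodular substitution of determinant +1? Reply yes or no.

D₁ = -335, D₂ = -335
f: reduced (well bottom): (6,-5,15) with a≤c, −a<b≤a
g: flip: (344,89,6)→(6,-89,344)
g: translate: b→-5 (≡-89 mod 12), so (6,-89,344)→(6,-5,15)
g: reduced (well bottom): (6,-5,15) with a≤c, −a<b≤a
reduced forms (6, -5, 15) vs (6, -5, 15) ⇒ equivalent

yes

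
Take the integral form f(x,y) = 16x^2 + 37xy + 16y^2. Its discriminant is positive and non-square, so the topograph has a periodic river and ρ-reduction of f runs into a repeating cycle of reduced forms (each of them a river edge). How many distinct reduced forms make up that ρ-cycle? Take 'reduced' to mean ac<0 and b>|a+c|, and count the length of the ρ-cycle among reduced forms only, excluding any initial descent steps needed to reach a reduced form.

D = 345, ⌊√D⌋ = 18
descent: ρ → (16,-5,-5)
descent: ρ → (-5,15,6)  [lands on river]
river: ρ → (6,9,-11)
river: ρ → (-11,13,4)
river: ρ → (4,11,-14)
river: ρ → (-14,17,1)
river: ρ → (1,17,-14)
river: ρ → (-14,11,4)
river: ρ → (4,13,-11)
river: ρ → (-11,9,6)
river: ρ → (6,15,-5)
ρ-cycle length = 10 (tail of 2 descent steps not counted)

10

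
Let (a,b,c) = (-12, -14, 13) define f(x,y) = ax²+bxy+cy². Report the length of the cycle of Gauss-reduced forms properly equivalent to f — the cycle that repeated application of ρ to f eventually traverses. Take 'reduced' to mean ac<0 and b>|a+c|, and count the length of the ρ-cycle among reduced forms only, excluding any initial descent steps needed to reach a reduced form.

D = 820, ⌊√D⌋ = 28
descent: ρ → (13,14,-12)  [lands on river]
river: ρ → (-12,10,15)
river: ρ → (15,20,-7)
river: ρ → (-7,22,12)
river: ρ → (12,26,-3)
river: ρ → (-3,28,3)
river: ρ → (3,26,-12)
river: ρ → (-12,22,7)
river: ρ → (7,20,-15)
river: ρ → (-15,10,12)
river: ρ → (12,14,-13)
river: ρ → (-13,12,13)
ρ-cycle length = 12 (tail of 1 descent step not counted)

12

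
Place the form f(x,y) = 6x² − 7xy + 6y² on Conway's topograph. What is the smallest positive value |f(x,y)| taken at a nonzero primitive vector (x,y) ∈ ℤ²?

translate: b→5 (≡-7 mod 12), so (6,-7,6)→(6,5,5)
flip: (6,5,5)→(5,-5,6)
translate: b→5 (≡-5 mod 10), so (5,-5,6)→(5,5,6)
reduced (well bottom): (5,5,6) with a≤c, −a<b≤a
well minimum = a = 5

5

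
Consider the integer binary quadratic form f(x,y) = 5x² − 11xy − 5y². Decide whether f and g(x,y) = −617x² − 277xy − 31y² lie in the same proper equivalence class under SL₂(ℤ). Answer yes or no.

D₁ = 221, D₂ = 221
river cycle of f (length 4): (-5, 11, 5), (5, 9, -7), (-7, 5, 7), (7, 9, -5)
river cycle of g (length 4): (-5, 11, 5), (5, 9, -7), (-7, 5, 7), (7, 9, -5)
cycles coincide ⇒ equivalent

yes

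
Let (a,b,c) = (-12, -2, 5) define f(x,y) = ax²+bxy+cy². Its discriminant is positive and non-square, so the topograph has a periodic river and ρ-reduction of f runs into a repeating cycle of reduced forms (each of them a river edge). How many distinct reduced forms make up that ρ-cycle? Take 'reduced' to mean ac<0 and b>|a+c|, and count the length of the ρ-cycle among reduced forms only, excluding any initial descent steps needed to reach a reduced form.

D = 244, ⌊√D⌋ = 15
descent: ρ → (5,12,-5)  [lands on river]
river: ρ → (-5,8,9)
river: ρ → (9,10,-4)
river: ρ → (-4,14,3)
river: ρ → (3,10,-12)
river: ρ → (-12,14,1)
river: ρ → (1,14,-12)
river: ρ → (-12,10,3)
river: ρ → (3,14,-4)
river: ρ → (-4,10,9)
river: ρ → (9,8,-5)
river: ρ → (-5,12,5)
river: ρ → (5,8,-9)
river: ρ → (-9,10,4)
river: ρ → (4,14,-3)
river: ρ → (-3,10,12)
river: ρ → (12,14,-1)
river: ρ → (-1,14,12)
river: ρ → (12,10,-3)
river: ρ → (-3,14,4)
river: ρ → (4,10,-9)
river: ρ → (-9,8,5)
ρ-cycle length = 22 (tail of 1 descent step not counted)

22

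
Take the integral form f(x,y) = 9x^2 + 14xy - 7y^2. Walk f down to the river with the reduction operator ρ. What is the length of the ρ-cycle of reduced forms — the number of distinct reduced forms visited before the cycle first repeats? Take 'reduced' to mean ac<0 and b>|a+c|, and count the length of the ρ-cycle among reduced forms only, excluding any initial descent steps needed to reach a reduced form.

D = 448, ⌊√D⌋ = 21
river: ρ → (-7,14,9)
river: ρ → (9,4,-12)
river: ρ → (-12,20,1)
river: ρ → (1,20,-12)
river: ρ → (-12,4,9)
river: ρ → (9,14,-7)
ρ-cycle length = 6 (tail of 0 descent steps not counted)

6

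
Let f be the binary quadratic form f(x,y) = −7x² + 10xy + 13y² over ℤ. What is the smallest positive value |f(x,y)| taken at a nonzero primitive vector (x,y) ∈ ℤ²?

river: ρ → (13,16,-4)
river: ρ → (-4,16,13)
river: ρ → (13,10,-7)
river: ρ → (-7,18,5)
river: ρ → (5,12,-16)
river: ρ → (-16,20,1)
river: ρ → (1,20,-16)
river: ρ → (-16,12,5)
river: ρ → (5,18,-7)
river: ρ → (-7,10,13)
closes: descent 0, river 10
min |a| on river = 1

1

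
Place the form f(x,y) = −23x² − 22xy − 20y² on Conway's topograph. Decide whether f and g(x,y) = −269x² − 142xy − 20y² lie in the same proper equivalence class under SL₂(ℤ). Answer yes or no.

D₁ = -1356, D₂ = -1356
f is negative-definite; reduce −f:
−f: flip: (23,22,20)→(20,-22,23)
−f: translate: b→18 (≡-22 mod 40), so (20,-22,23)→(20,18,21)
−f: reduced (well bottom): (20,18,21) with a≤c, −a<b≤a
flip sign back: reduced form of f is (-20,-18,-21)
g is negative-definite; reduce −g:
−g: flip: (269,142,20)→(20,-142,269)
−g: translate: b→18 (≡-142 mod 40), so (20,-142,269)→(20,18,21)
−g: reduced (well bottom): (20,18,21) with a≤c, −a<b≤a
flip sign back: reduced form of g is (-20,-18,-21)
reduced forms (-20, -18, -21) vs (-20, -18, -21) ⇒ equivalent

yes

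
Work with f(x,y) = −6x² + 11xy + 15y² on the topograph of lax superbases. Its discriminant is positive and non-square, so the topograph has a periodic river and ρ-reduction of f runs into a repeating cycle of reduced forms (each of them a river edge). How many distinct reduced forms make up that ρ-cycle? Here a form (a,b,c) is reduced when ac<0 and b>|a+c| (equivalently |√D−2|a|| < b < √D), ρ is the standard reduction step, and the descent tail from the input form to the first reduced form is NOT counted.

D = 481, ⌊√D⌋ = 21
river: ρ → (15,19,-2)
river: ρ → (-2,21,5)
river: ρ → (5,19,-6)
river: ρ → (-6,17,8)
river: ρ → (8,15,-8)
river: ρ → (-8,17,6)
river: ρ → (6,19,-5)
river: ρ → (-5,21,2)
river: ρ → (2,19,-15)
river: ρ → (-15,11,6)
river: ρ → (6,13,-13)
river: ρ → (-13,13,6)
river: ρ → (6,11,-15)
river: ρ → (-15,19,2)
river: ρ → (2,21,-5)
river: ρ → (-5,19,6)
river: ρ → (6,17,-8)
river: ρ → (-8,15,8)
river: ρ → (8,17,-6)
river: ρ → (-6,19,5)
river: ρ → (5,21,-2)
river: ρ → (-2,19,15)
river: ρ → (15,11,-6)
river: ρ → (-6,13,13)
river: ρ → (13,13,-6)
river: ρ → (-6,11,15)
ρ-cycle length = 26 (tail of 0 descent steps not counted)

26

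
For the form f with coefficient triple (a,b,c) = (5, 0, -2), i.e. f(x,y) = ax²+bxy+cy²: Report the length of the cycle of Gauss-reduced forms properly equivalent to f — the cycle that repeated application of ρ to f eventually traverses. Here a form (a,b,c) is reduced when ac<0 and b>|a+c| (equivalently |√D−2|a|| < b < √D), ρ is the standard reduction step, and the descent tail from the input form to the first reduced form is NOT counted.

D = 40, ⌊√D⌋ = 6
descent: ρ → (-2,4,3)  [lands on river]
river: ρ → (3,2,-3)
river: ρ → (-3,4,2)
river: ρ → (2,4,-3)
river: ρ → (-3,2,3)
river: ρ → (3,4,-2)
ρ-cycle length = 6 (tail of 1 descent step not counted)

6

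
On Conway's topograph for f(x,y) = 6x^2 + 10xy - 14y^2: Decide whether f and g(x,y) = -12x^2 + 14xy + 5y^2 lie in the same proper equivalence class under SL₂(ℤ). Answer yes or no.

D₁ = 436, D₂ = 436
river cycle of f (length 14): (-14, 18, 2), (2, 18, -14), (-14, 10, 6), (6, 14, -10), (-10, 6, 10), (10, 14, -6), (-6, 10, 14), (14, 18, -2), (-2, 18, 14), (14, 10, -6), … (4 more)
river cycle of g (length 30): (5, 16, -9), (-9, 20, 1), (1, 20, -9), (-9, 16, 5), (5, 14, -12), (-12, 10, 7), (7, 18, -4), (-4, 14, 15), (15, 16, -3), (-3, 20, 3), … (20 more)
cycles differ ⇒ inequivalent

no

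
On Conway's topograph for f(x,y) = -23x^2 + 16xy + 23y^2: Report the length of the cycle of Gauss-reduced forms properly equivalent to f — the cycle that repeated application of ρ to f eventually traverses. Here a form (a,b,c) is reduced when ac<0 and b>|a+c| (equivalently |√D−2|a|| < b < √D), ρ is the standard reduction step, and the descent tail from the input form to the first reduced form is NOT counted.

D = 2372, ⌊√D⌋ = 48
river: ρ → (23,30,-16)
river: ρ → (-16,34,19)
river: ρ → (19,42,-8)
river: ρ → (-8,38,29)
river: ρ → (29,20,-17)
river: ρ → (-17,48,1)
river: ρ → (1,48,-17)
river: ρ → (-17,20,29)
river: ρ → (29,38,-8)
river: ρ → (-8,42,19)
river: ρ → (19,34,-16)
river: ρ → (-16,30,23)
river: ρ → (23,16,-23)
river: ρ → (-23,30,16)
river: ρ → (16,34,-19)
river: ρ → (-19,42,8)
river: ρ → (8,38,-29)
river: ρ → (-29,20,17)
river: ρ → (17,48,-1)
river: ρ → (-1,48,17)
river: ρ → (17,20,-29)
river: ρ → (-29,38,8)
river: ρ → (8,42,-19)
river: ρ → (-19,34,16)
river: ρ → (16,30,-23)
river: ρ → (-23,16,23)
ρ-cycle length = 26 (tail of 0 descent steps not counted)

26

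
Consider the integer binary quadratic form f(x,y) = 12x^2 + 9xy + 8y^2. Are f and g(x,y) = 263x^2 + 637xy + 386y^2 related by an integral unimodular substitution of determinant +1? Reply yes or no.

D₁ = -303, D₂ = -303
f: flip: (12,9,8)→(8,-9,12)
f: translate: b→7 (≡-9 mod 16), so (8,-9,12)→(8,7,11)
f: reduced (well bottom): (8,7,11) with a≤c, −a<b≤a
g: translate: b→111 (≡637 mod 526), so (263,637,386)→(263,111,12)
g: flip: (263,111,12)→(12,-111,263)
g: translate: b→9 (≡-111 mod 24), so (12,-111,263)→(12,9,8)
g: flip: (12,9,8)→(8,-9,12)
g: translate: b→7 (≡-9 mod 16), so (8,-9,12)→(8,7,11)
g: reduced (well bottom): (8,7,11) with a≤c, −a<b≤a
reduced forms (8, 7, 11) vs (8, 7, 11) ⇒ equivalent

yes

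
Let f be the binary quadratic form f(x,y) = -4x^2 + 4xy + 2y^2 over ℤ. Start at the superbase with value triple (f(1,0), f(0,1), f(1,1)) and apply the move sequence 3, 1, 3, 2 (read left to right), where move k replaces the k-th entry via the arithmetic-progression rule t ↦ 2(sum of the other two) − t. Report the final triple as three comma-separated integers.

start (-4,2,2) = (f(1,0),f(0,1),f(1,1))
replace slot 3: 2·((-4)+2) − 2 = -6 → (-4,2,-6)
replace slot 1: 2·(2+(-6)) − (-4) = -4 → (-4,2,-6)
replace slot 3: 2·((-4)+2) − (-6) = 2 → (-4,2,2)
replace slot 2: 2·((-4)+2) − 2 = -6 → (-4,-6,2)

-4,-6,2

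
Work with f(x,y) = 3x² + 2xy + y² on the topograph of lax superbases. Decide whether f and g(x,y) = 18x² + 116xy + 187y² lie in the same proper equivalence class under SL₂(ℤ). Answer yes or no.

D₁ = -8, D₂ = -8
f: flip: (3,2,1)→(1,-2,3)
f: translate: b→0 (≡-2 mod 2), so (1,-2,3)→(1,0,2)
f: reduced (well bottom): (1,0,2) with a≤c, −a<b≤a
g: translate: b→8 (≡116 mod 36), so (18,116,187)→(18,8,1)
g: flip: (18,8,1)→(1,-8,18)
g: translate: b→0 (≡-8 mod 2), so (1,-8,18)→(1,0,2)
g: reduced (well bottom): (1,0,2) with a≤c, −a<b≤a
reduced forms (1, 0, 2) vs (1, 0, 2) ⇒ equivalent

yes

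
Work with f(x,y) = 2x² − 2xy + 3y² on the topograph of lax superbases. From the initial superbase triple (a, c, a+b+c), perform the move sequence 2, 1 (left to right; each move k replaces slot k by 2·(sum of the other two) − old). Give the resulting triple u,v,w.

start (2,3,3) = (f(1,0),f(0,1),f(1,1))
replace slot 2: 2·(2+3) − 3 = 7 → (2,7,3)
replace slot 1: 2·(7+3) − 2 = 18 → (18,7,3)

18,7,3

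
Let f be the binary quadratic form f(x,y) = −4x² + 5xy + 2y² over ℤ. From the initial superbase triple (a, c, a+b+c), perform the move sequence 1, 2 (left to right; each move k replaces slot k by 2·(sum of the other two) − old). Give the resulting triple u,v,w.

start (-4,2,3) = (f(1,0),f(0,1),f(1,1))
replace slot 1: 2·(2+3) − (-4) = 14 → (14,2,3)
replace slot 2: 2·(14+3) − 2 = 32 → (14,32,3)

14,32,3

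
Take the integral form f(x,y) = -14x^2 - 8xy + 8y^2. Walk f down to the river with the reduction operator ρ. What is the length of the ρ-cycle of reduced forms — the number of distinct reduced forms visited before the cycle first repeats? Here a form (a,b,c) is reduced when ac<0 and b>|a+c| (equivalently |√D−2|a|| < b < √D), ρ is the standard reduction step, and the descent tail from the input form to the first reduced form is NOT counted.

D = 512, ⌊√D⌋ = 22
descent: ρ → (8,8,-14)  [lands on river]
river: ρ → (-14,20,2)
river: ρ → (2,20,-14)
river: ρ → (-14,8,8)
ρ-cycle length = 4 (tail of 1 descent step not counted)

4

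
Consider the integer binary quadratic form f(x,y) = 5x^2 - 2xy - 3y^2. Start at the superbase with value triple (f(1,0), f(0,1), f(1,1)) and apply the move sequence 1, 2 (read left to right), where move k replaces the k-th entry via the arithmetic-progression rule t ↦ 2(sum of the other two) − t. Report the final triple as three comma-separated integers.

start (5,-3,0) = (f(1,0),f(0,1),f(1,1))
replace slot 1: 2·((-3)+0) − 5 = -11 → (-11,-3,0)
replace slot 2: 2·((-11)+0) − (-3) = -19 → (-11,-19,0)

-11,-19,0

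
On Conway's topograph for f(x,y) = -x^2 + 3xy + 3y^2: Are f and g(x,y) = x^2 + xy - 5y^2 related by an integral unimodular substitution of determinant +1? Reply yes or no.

D₁ = 21, D₂ = 21
river cycle of f (length 2): (3, 3, -1), (-1, 3, 3)
river cycle of g (length 2): (1, 3, -3), (-3, 3, 1)
cycles differ ⇒ inequivalent

no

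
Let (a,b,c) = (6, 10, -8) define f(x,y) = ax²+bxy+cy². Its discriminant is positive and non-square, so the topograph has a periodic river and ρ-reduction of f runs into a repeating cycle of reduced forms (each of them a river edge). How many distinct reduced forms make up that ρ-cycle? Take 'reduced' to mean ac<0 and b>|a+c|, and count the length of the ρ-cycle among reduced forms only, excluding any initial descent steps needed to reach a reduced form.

D = 292, ⌊√D⌋ = 17
river: ρ → (-8,6,8)
river: ρ → (8,10,-6)
river: ρ → (-6,14,4)
river: ρ → (4,10,-12)
river: ρ → (-12,14,2)
river: ρ → (2,14,-12)
river: ρ → (-12,10,4)
river: ρ → (4,14,-6)
river: ρ → (-6,10,8)
river: ρ → (8,6,-8)
river: ρ → (-8,10,6)
river: ρ → (6,14,-4)
river: ρ → (-4,10,12)
river: ρ → (12,14,-2)
river: ρ → (-2,14,12)
river: ρ → (12,10,-4)
river: ρ → (-4,14,6)
river: ρ → (6,10,-8)
ρ-cycle length = 18 (tail of 0 descent steps not counted)

18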